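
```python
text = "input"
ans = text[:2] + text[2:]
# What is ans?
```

Answer: 'input'

Derivation:
Trace (tracking ans):
text = 'input'  # -> text = 'input'
ans = text[:2] + text[2:]  # -> ans = 'input'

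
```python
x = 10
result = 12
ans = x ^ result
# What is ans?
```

Answer: 6

Derivation:
Trace (tracking ans):
x = 10  # -> x = 10
result = 12  # -> result = 12
ans = x ^ result  # -> ans = 6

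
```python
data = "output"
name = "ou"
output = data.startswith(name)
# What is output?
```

Answer: True

Derivation:
Trace (tracking output):
data = 'output'  # -> data = 'output'
name = 'ou'  # -> name = 'ou'
output = data.startswith(name)  # -> output = True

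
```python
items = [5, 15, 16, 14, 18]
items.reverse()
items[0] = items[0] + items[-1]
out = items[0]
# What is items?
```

Trace (tracking items):
items = [5, 15, 16, 14, 18]  # -> items = [5, 15, 16, 14, 18]
items.reverse()  # -> items = [18, 14, 16, 15, 5]
items[0] = items[0] + items[-1]  # -> items = [23, 14, 16, 15, 5]
out = items[0]  # -> out = 23

Answer: [23, 14, 16, 15, 5]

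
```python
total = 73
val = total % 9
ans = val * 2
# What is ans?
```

Trace (tracking ans):
total = 73  # -> total = 73
val = total % 9  # -> val = 1
ans = val * 2  # -> ans = 2

Answer: 2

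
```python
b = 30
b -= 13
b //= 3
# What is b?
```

Trace (tracking b):
b = 30  # -> b = 30
b -= 13  # -> b = 17
b //= 3  # -> b = 5

Answer: 5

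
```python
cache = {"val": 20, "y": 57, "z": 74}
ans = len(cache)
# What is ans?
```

Trace (tracking ans):
cache = {'val': 20, 'y': 57, 'z': 74}  # -> cache = {'val': 20, 'y': 57, 'z': 74}
ans = len(cache)  # -> ans = 3

Answer: 3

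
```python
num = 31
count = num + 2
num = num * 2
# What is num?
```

Trace (tracking num):
num = 31  # -> num = 31
count = num + 2  # -> count = 33
num = num * 2  # -> num = 62

Answer: 62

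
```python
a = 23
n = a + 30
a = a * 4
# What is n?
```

Trace (tracking n):
a = 23  # -> a = 23
n = a + 30  # -> n = 53
a = a * 4  # -> a = 92

Answer: 53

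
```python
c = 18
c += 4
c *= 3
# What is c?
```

Trace (tracking c):
c = 18  # -> c = 18
c += 4  # -> c = 22
c *= 3  # -> c = 66

Answer: 66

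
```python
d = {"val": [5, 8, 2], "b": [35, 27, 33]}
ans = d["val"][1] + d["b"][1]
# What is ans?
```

Answer: 35

Derivation:
Trace (tracking ans):
d = {'val': [5, 8, 2], 'b': [35, 27, 33]}  # -> d = {'val': [5, 8, 2], 'b': [35, 27, 33]}
ans = d['val'][1] + d['b'][1]  # -> ans = 35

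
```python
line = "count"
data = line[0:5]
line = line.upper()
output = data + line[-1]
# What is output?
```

Answer: 'countT'

Derivation:
Trace (tracking output):
line = 'count'  # -> line = 'count'
data = line[0:5]  # -> data = 'count'
line = line.upper()  # -> line = 'COUNT'
output = data + line[-1]  # -> output = 'countT'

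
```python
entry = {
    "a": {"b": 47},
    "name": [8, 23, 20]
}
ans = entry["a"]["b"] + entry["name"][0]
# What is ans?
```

Answer: 55

Derivation:
Trace (tracking ans):
entry = {'a': {'b': 47}, 'name': [8, 23, 20]}  # -> entry = {'a': {'b': 47}, 'name': [8, 23, 20]}
ans = entry['a']['b'] + entry['name'][0]  # -> ans = 55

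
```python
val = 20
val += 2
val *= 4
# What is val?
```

Answer: 88

Derivation:
Trace (tracking val):
val = 20  # -> val = 20
val += 2  # -> val = 22
val *= 4  # -> val = 88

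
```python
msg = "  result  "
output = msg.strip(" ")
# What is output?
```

Trace (tracking output):
msg = '  result  '  # -> msg = '  result  '
output = msg.strip(' ')  # -> output = 'result'

Answer: 'result'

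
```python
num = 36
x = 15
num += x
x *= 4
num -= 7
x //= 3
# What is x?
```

Trace (tracking x):
num = 36  # -> num = 36
x = 15  # -> x = 15
num += x  # -> num = 51
x *= 4  # -> x = 60
num -= 7  # -> num = 44
x //= 3  # -> x = 20

Answer: 20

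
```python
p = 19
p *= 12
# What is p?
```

Trace (tracking p):
p = 19  # -> p = 19
p *= 12  # -> p = 228

Answer: 228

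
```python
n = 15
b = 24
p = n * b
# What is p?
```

Trace (tracking p):
n = 15  # -> n = 15
b = 24  # -> b = 24
p = n * b  # -> p = 360

Answer: 360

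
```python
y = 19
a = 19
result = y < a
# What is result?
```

Trace (tracking result):
y = 19  # -> y = 19
a = 19  # -> a = 19
result = y < a  # -> result = False

Answer: False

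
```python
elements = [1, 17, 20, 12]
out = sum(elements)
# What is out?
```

Answer: 50

Derivation:
Trace (tracking out):
elements = [1, 17, 20, 12]  # -> elements = [1, 17, 20, 12]
out = sum(elements)  # -> out = 50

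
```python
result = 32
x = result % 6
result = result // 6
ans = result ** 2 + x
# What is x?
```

Answer: 2

Derivation:
Trace (tracking x):
result = 32  # -> result = 32
x = result % 6  # -> x = 2
result = result // 6  # -> result = 5
ans = result ** 2 + x  # -> ans = 27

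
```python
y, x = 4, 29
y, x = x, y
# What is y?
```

Trace (tracking y):
y, x = (4, 29)  # -> y = 4, x = 29
y, x = (x, y)  # -> y = 29, x = 4

Answer: 29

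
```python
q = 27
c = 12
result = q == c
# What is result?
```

Answer: False

Derivation:
Trace (tracking result):
q = 27  # -> q = 27
c = 12  # -> c = 12
result = q == c  # -> result = False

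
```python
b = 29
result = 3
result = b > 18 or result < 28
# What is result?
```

Answer: True

Derivation:
Trace (tracking result):
b = 29  # -> b = 29
result = 3  # -> result = 3
result = b > 18 or result < 28  # -> result = True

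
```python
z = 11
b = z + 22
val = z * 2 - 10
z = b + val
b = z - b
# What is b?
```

Answer: 12

Derivation:
Trace (tracking b):
z = 11  # -> z = 11
b = z + 22  # -> b = 33
val = z * 2 - 10  # -> val = 12
z = b + val  # -> z = 45
b = z - b  # -> b = 12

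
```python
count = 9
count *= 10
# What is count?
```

Trace (tracking count):
count = 9  # -> count = 9
count *= 10  # -> count = 90

Answer: 90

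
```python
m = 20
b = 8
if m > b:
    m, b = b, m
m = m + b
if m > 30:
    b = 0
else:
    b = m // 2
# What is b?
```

Answer: 14

Derivation:
Trace (tracking b):
m = 20  # -> m = 20
b = 8  # -> b = 8
if m > b:  # condition is True
    m, b = (b, m)  # -> m = 8, b = 20
m = m + b  # -> m = 28
if m > 30:  # condition is False
else:
    b = m // 2  # -> b = 14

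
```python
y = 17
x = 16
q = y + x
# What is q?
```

Answer: 33

Derivation:
Trace (tracking q):
y = 17  # -> y = 17
x = 16  # -> x = 16
q = y + x  # -> q = 33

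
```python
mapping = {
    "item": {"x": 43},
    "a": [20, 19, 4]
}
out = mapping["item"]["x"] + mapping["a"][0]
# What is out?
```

Answer: 63

Derivation:
Trace (tracking out):
mapping = {'item': {'x': 43}, 'a': [20, 19, 4]}  # -> mapping = {'item': {'x': 43}, 'a': [20, 19, 4]}
out = mapping['item']['x'] + mapping['a'][0]  # -> out = 63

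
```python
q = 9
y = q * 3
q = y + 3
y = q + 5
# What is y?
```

Trace (tracking y):
q = 9  # -> q = 9
y = q * 3  # -> y = 27
q = y + 3  # -> q = 30
y = q + 5  # -> y = 35

Answer: 35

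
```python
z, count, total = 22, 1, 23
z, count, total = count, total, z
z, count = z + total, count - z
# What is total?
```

Trace (tracking total):
z, count, total = (22, 1, 23)  # -> z = 22, count = 1, total = 23
z, count, total = (count, total, z)  # -> z = 1, count = 23, total = 22
z, count = (z + total, count - z)  # -> z = 23, count = 22

Answer: 22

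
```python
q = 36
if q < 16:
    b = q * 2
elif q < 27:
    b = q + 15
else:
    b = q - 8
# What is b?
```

Answer: 28

Derivation:
Trace (tracking b):
q = 36  # -> q = 36
if q < 16:  # condition is False
elif q < 27:  # condition is False
else:
    b = q - 8  # -> b = 28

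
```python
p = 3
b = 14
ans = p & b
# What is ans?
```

Trace (tracking ans):
p = 3  # -> p = 3
b = 14  # -> b = 14
ans = p & b  # -> ans = 2

Answer: 2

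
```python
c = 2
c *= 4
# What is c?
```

Answer: 8

Derivation:
Trace (tracking c):
c = 2  # -> c = 2
c *= 4  # -> c = 8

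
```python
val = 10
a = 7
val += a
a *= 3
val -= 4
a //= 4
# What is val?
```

Answer: 13

Derivation:
Trace (tracking val):
val = 10  # -> val = 10
a = 7  # -> a = 7
val += a  # -> val = 17
a *= 3  # -> a = 21
val -= 4  # -> val = 13
a //= 4  # -> a = 5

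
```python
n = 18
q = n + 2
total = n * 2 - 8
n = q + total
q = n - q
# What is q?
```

Trace (tracking q):
n = 18  # -> n = 18
q = n + 2  # -> q = 20
total = n * 2 - 8  # -> total = 28
n = q + total  # -> n = 48
q = n - q  # -> q = 28

Answer: 28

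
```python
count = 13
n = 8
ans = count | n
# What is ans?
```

Trace (tracking ans):
count = 13  # -> count = 13
n = 8  # -> n = 8
ans = count | n  # -> ans = 13

Answer: 13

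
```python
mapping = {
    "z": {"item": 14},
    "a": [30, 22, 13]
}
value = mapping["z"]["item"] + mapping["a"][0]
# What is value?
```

Trace (tracking value):
mapping = {'z': {'item': 14}, 'a': [30, 22, 13]}  # -> mapping = {'z': {'item': 14}, 'a': [30, 22, 13]}
value = mapping['z']['item'] + mapping['a'][0]  # -> value = 44

Answer: 44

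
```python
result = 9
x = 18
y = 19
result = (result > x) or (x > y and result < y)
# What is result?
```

Trace (tracking result):
result = 9  # -> result = 9
x = 18  # -> x = 18
y = 19  # -> y = 19
result = result > x or (x > y and result < y)  # -> result = False

Answer: False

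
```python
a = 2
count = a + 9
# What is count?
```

Trace (tracking count):
a = 2  # -> a = 2
count = a + 9  # -> count = 11

Answer: 11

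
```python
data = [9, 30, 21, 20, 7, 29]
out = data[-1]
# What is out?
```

Answer: 29

Derivation:
Trace (tracking out):
data = [9, 30, 21, 20, 7, 29]  # -> data = [9, 30, 21, 20, 7, 29]
out = data[-1]  # -> out = 29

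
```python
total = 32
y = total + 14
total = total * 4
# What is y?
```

Trace (tracking y):
total = 32  # -> total = 32
y = total + 14  # -> y = 46
total = total * 4  # -> total = 128

Answer: 46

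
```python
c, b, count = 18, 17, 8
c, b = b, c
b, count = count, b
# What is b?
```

Answer: 8

Derivation:
Trace (tracking b):
c, b, count = (18, 17, 8)  # -> c = 18, b = 17, count = 8
c, b = (b, c)  # -> c = 17, b = 18
b, count = (count, b)  # -> b = 8, count = 18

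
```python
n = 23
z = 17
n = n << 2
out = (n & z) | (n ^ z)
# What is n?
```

Answer: 92

Derivation:
Trace (tracking n):
n = 23  # -> n = 23
z = 17  # -> z = 17
n = n << 2  # -> n = 92
out = n & z | n ^ z  # -> out = 93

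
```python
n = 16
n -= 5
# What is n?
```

Trace (tracking n):
n = 16  # -> n = 16
n -= 5  # -> n = 11

Answer: 11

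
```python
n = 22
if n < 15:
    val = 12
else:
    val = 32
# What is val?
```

Answer: 32

Derivation:
Trace (tracking val):
n = 22  # -> n = 22
if n < 15:  # condition is False
else:
    val = 32  # -> val = 32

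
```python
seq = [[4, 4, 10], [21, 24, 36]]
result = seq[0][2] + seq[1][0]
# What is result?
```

Trace (tracking result):
seq = [[4, 4, 10], [21, 24, 36]]  # -> seq = [[4, 4, 10], [21, 24, 36]]
result = seq[0][2] + seq[1][0]  # -> result = 31

Answer: 31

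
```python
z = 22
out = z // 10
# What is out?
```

Trace (tracking out):
z = 22  # -> z = 22
out = z // 10  # -> out = 2

Answer: 2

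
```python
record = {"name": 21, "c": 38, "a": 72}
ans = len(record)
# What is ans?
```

Answer: 3

Derivation:
Trace (tracking ans):
record = {'name': 21, 'c': 38, 'a': 72}  # -> record = {'name': 21, 'c': 38, 'a': 72}
ans = len(record)  # -> ans = 3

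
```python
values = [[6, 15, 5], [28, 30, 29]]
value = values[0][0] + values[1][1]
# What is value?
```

Answer: 36

Derivation:
Trace (tracking value):
values = [[6, 15, 5], [28, 30, 29]]  # -> values = [[6, 15, 5], [28, 30, 29]]
value = values[0][0] + values[1][1]  # -> value = 36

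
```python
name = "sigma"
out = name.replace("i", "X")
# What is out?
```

Answer: 'sXgma'

Derivation:
Trace (tracking out):
name = 'sigma'  # -> name = 'sigma'
out = name.replace('i', 'X')  # -> out = 'sXgma'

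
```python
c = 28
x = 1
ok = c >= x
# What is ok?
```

Trace (tracking ok):
c = 28  # -> c = 28
x = 1  # -> x = 1
ok = c >= x  # -> ok = True

Answer: True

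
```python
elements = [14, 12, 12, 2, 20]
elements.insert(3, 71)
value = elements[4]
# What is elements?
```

Answer: [14, 12, 12, 71, 2, 20]

Derivation:
Trace (tracking elements):
elements = [14, 12, 12, 2, 20]  # -> elements = [14, 12, 12, 2, 20]
elements.insert(3, 71)  # -> elements = [14, 12, 12, 71, 2, 20]
value = elements[4]  # -> value = 2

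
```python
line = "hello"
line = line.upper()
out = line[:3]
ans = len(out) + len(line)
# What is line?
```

Trace (tracking line):
line = 'hello'  # -> line = 'hello'
line = line.upper()  # -> line = 'HELLO'
out = line[:3]  # -> out = 'HEL'
ans = len(out) + len(line)  # -> ans = 8

Answer: 'HELLO'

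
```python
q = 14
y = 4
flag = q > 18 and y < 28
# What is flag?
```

Answer: False

Derivation:
Trace (tracking flag):
q = 14  # -> q = 14
y = 4  # -> y = 4
flag = q > 18 and y < 28  # -> flag = False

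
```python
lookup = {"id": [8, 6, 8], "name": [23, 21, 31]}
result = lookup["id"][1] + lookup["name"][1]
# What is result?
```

Trace (tracking result):
lookup = {'id': [8, 6, 8], 'name': [23, 21, 31]}  # -> lookup = {'id': [8, 6, 8], 'name': [23, 21, 31]}
result = lookup['id'][1] + lookup['name'][1]  # -> result = 27

Answer: 27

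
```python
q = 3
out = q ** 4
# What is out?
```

Answer: 81

Derivation:
Trace (tracking out):
q = 3  # -> q = 3
out = q ** 4  # -> out = 81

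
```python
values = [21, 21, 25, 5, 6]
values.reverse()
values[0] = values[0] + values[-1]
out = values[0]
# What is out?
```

Trace (tracking out):
values = [21, 21, 25, 5, 6]  # -> values = [21, 21, 25, 5, 6]
values.reverse()  # -> values = [6, 5, 25, 21, 21]
values[0] = values[0] + values[-1]  # -> values = [27, 5, 25, 21, 21]
out = values[0]  # -> out = 27

Answer: 27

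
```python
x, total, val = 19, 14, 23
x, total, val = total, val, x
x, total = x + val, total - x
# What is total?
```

Answer: 9

Derivation:
Trace (tracking total):
x, total, val = (19, 14, 23)  # -> x = 19, total = 14, val = 23
x, total, val = (total, val, x)  # -> x = 14, total = 23, val = 19
x, total = (x + val, total - x)  # -> x = 33, total = 9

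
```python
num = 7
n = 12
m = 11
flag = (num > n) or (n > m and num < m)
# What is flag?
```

Trace (tracking flag):
num = 7  # -> num = 7
n = 12  # -> n = 12
m = 11  # -> m = 11
flag = num > n or (n > m and num < m)  # -> flag = True

Answer: True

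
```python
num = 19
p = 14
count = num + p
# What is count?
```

Trace (tracking count):
num = 19  # -> num = 19
p = 14  # -> p = 14
count = num + p  # -> count = 33

Answer: 33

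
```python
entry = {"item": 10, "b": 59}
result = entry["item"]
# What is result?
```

Trace (tracking result):
entry = {'item': 10, 'b': 59}  # -> entry = {'item': 10, 'b': 59}
result = entry['item']  # -> result = 10

Answer: 10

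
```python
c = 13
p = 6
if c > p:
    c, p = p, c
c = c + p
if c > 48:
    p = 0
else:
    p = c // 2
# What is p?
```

Trace (tracking p):
c = 13  # -> c = 13
p = 6  # -> p = 6
if c > p:  # condition is True
    c, p = (p, c)  # -> c = 6, p = 13
c = c + p  # -> c = 19
if c > 48:  # condition is False
else:
    p = c // 2  # -> p = 9

Answer: 9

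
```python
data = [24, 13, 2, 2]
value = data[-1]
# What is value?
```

Answer: 2

Derivation:
Trace (tracking value):
data = [24, 13, 2, 2]  # -> data = [24, 13, 2, 2]
value = data[-1]  # -> value = 2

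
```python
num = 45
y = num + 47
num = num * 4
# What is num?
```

Answer: 180

Derivation:
Trace (tracking num):
num = 45  # -> num = 45
y = num + 47  # -> y = 92
num = num * 4  # -> num = 180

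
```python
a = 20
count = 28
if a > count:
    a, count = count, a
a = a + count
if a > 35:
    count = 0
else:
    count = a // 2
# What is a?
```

Trace (tracking a):
a = 20  # -> a = 20
count = 28  # -> count = 28
if a > count:  # condition is False
a = a + count  # -> a = 48
if a > 35:  # condition is True
    count = 0  # -> count = 0

Answer: 48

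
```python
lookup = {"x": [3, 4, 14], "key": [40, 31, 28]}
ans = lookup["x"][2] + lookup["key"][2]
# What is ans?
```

Answer: 42

Derivation:
Trace (tracking ans):
lookup = {'x': [3, 4, 14], 'key': [40, 31, 28]}  # -> lookup = {'x': [3, 4, 14], 'key': [40, 31, 28]}
ans = lookup['x'][2] + lookup['key'][2]  # -> ans = 42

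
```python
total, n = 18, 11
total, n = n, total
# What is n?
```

Answer: 18

Derivation:
Trace (tracking n):
total, n = (18, 11)  # -> total = 18, n = 11
total, n = (n, total)  # -> total = 11, n = 18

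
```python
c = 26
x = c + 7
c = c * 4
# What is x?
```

Answer: 33

Derivation:
Trace (tracking x):
c = 26  # -> c = 26
x = c + 7  # -> x = 33
c = c * 4  # -> c = 104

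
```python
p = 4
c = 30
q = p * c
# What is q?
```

Trace (tracking q):
p = 4  # -> p = 4
c = 30  # -> c = 30
q = p * c  # -> q = 120

Answer: 120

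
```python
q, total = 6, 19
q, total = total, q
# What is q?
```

Trace (tracking q):
q, total = (6, 19)  # -> q = 6, total = 19
q, total = (total, q)  # -> q = 19, total = 6

Answer: 19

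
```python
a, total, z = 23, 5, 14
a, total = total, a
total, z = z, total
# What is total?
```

Answer: 14

Derivation:
Trace (tracking total):
a, total, z = (23, 5, 14)  # -> a = 23, total = 5, z = 14
a, total = (total, a)  # -> a = 5, total = 23
total, z = (z, total)  # -> total = 14, z = 23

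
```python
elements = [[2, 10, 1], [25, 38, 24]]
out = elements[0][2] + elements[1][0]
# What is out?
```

Answer: 26

Derivation:
Trace (tracking out):
elements = [[2, 10, 1], [25, 38, 24]]  # -> elements = [[2, 10, 1], [25, 38, 24]]
out = elements[0][2] + elements[1][0]  # -> out = 26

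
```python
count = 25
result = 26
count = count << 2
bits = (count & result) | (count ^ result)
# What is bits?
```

Trace (tracking bits):
count = 25  # -> count = 25
result = 26  # -> result = 26
count = count << 2  # -> count = 100
bits = count & result | count ^ result  # -> bits = 126

Answer: 126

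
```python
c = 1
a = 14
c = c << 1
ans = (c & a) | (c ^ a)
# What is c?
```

Answer: 2

Derivation:
Trace (tracking c):
c = 1  # -> c = 1
a = 14  # -> a = 14
c = c << 1  # -> c = 2
ans = c & a | c ^ a  # -> ans = 14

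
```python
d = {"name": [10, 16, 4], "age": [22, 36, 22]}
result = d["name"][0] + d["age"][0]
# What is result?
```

Trace (tracking result):
d = {'name': [10, 16, 4], 'age': [22, 36, 22]}  # -> d = {'name': [10, 16, 4], 'age': [22, 36, 22]}
result = d['name'][0] + d['age'][0]  # -> result = 32

Answer: 32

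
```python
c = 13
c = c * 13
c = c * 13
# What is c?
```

Answer: 2197

Derivation:
Trace (tracking c):
c = 13  # -> c = 13
c = c * 13  # -> c = 169
c = c * 13  # -> c = 2197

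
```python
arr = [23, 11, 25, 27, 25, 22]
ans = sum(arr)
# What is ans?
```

Trace (tracking ans):
arr = [23, 11, 25, 27, 25, 22]  # -> arr = [23, 11, 25, 27, 25, 22]
ans = sum(arr)  # -> ans = 133

Answer: 133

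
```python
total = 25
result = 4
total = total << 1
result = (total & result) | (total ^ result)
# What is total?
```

Trace (tracking total):
total = 25  # -> total = 25
result = 4  # -> result = 4
total = total << 1  # -> total = 50
result = total & result | total ^ result  # -> result = 54

Answer: 50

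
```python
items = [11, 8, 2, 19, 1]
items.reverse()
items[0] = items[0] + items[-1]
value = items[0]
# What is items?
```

Answer: [12, 19, 2, 8, 11]

Derivation:
Trace (tracking items):
items = [11, 8, 2, 19, 1]  # -> items = [11, 8, 2, 19, 1]
items.reverse()  # -> items = [1, 19, 2, 8, 11]
items[0] = items[0] + items[-1]  # -> items = [12, 19, 2, 8, 11]
value = items[0]  # -> value = 12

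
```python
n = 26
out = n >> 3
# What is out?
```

Answer: 3

Derivation:
Trace (tracking out):
n = 26  # -> n = 26
out = n >> 3  # -> out = 3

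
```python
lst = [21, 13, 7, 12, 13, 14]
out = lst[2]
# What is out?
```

Trace (tracking out):
lst = [21, 13, 7, 12, 13, 14]  # -> lst = [21, 13, 7, 12, 13, 14]
out = lst[2]  # -> out = 7

Answer: 7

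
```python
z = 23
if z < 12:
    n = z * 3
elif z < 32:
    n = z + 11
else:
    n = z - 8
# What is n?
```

Trace (tracking n):
z = 23  # -> z = 23
if z < 12:  # condition is False
elif z < 32:  # condition is True
    n = z + 11  # -> n = 34

Answer: 34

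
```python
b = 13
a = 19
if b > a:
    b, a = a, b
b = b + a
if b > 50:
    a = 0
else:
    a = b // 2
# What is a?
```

Trace (tracking a):
b = 13  # -> b = 13
a = 19  # -> a = 19
if b > a:  # condition is False
b = b + a  # -> b = 32
if b > 50:  # condition is False
else:
    a = b // 2  # -> a = 16

Answer: 16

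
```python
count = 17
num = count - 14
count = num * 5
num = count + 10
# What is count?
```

Trace (tracking count):
count = 17  # -> count = 17
num = count - 14  # -> num = 3
count = num * 5  # -> count = 15
num = count + 10  # -> num = 25

Answer: 15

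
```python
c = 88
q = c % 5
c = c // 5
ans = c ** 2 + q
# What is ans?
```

Answer: 292

Derivation:
Trace (tracking ans):
c = 88  # -> c = 88
q = c % 5  # -> q = 3
c = c // 5  # -> c = 17
ans = c ** 2 + q  # -> ans = 292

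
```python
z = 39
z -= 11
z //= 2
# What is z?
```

Answer: 14

Derivation:
Trace (tracking z):
z = 39  # -> z = 39
z -= 11  # -> z = 28
z //= 2  # -> z = 14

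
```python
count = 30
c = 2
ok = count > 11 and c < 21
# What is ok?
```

Answer: True

Derivation:
Trace (tracking ok):
count = 30  # -> count = 30
c = 2  # -> c = 2
ok = count > 11 and c < 21  # -> ok = True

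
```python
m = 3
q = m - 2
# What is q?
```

Trace (tracking q):
m = 3  # -> m = 3
q = m - 2  # -> q = 1

Answer: 1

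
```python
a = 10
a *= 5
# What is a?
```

Trace (tracking a):
a = 10  # -> a = 10
a *= 5  # -> a = 50

Answer: 50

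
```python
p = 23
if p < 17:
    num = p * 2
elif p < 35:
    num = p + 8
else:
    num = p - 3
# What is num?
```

Answer: 31

Derivation:
Trace (tracking num):
p = 23  # -> p = 23
if p < 17:  # condition is False
elif p < 35:  # condition is True
    num = p + 8  # -> num = 31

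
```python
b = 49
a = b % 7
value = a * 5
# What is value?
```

Trace (tracking value):
b = 49  # -> b = 49
a = b % 7  # -> a = 0
value = a * 5  # -> value = 0

Answer: 0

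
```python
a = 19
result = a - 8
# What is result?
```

Trace (tracking result):
a = 19  # -> a = 19
result = a - 8  # -> result = 11

Answer: 11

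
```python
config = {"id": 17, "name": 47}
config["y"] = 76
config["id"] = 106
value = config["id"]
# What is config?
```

Trace (tracking config):
config = {'id': 17, 'name': 47}  # -> config = {'id': 17, 'name': 47}
config['y'] = 76  # -> config = {'id': 17, 'name': 47, 'y': 76}
config['id'] = 106  # -> config = {'id': 106, 'name': 47, 'y': 76}
value = config['id']  # -> value = 106

Answer: {'id': 106, 'name': 47, 'y': 76}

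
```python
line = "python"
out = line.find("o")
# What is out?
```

Answer: 4

Derivation:
Trace (tracking out):
line = 'python'  # -> line = 'python'
out = line.find('o')  # -> out = 4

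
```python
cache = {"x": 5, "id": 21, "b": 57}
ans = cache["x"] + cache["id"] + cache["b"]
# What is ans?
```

Answer: 83

Derivation:
Trace (tracking ans):
cache = {'x': 5, 'id': 21, 'b': 57}  # -> cache = {'x': 5, 'id': 21, 'b': 57}
ans = cache['x'] + cache['id'] + cache['b']  # -> ans = 83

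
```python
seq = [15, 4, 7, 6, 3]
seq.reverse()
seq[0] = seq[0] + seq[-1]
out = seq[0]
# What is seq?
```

Answer: [18, 6, 7, 4, 15]

Derivation:
Trace (tracking seq):
seq = [15, 4, 7, 6, 3]  # -> seq = [15, 4, 7, 6, 3]
seq.reverse()  # -> seq = [3, 6, 7, 4, 15]
seq[0] = seq[0] + seq[-1]  # -> seq = [18, 6, 7, 4, 15]
out = seq[0]  # -> out = 18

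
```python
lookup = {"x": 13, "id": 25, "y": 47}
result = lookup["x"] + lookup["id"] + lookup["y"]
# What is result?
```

Answer: 85

Derivation:
Trace (tracking result):
lookup = {'x': 13, 'id': 25, 'y': 47}  # -> lookup = {'x': 13, 'id': 25, 'y': 47}
result = lookup['x'] + lookup['id'] + lookup['y']  # -> result = 85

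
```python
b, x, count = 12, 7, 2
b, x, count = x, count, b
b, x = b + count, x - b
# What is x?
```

Answer: -5

Derivation:
Trace (tracking x):
b, x, count = (12, 7, 2)  # -> b = 12, x = 7, count = 2
b, x, count = (x, count, b)  # -> b = 7, x = 2, count = 12
b, x = (b + count, x - b)  # -> b = 19, x = -5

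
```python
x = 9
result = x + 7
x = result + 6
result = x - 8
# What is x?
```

Trace (tracking x):
x = 9  # -> x = 9
result = x + 7  # -> result = 16
x = result + 6  # -> x = 22
result = x - 8  # -> result = 14

Answer: 22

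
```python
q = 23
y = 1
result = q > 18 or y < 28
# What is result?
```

Trace (tracking result):
q = 23  # -> q = 23
y = 1  # -> y = 1
result = q > 18 or y < 28  # -> result = True

Answer: True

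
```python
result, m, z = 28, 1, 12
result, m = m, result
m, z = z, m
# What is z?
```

Answer: 28

Derivation:
Trace (tracking z):
result, m, z = (28, 1, 12)  # -> result = 28, m = 1, z = 12
result, m = (m, result)  # -> result = 1, m = 28
m, z = (z, m)  # -> m = 12, z = 28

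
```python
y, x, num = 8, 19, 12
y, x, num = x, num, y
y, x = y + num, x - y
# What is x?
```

Answer: -7

Derivation:
Trace (tracking x):
y, x, num = (8, 19, 12)  # -> y = 8, x = 19, num = 12
y, x, num = (x, num, y)  # -> y = 19, x = 12, num = 8
y, x = (y + num, x - y)  # -> y = 27, x = -7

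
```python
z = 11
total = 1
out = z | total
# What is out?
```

Answer: 11

Derivation:
Trace (tracking out):
z = 11  # -> z = 11
total = 1  # -> total = 1
out = z | total  # -> out = 11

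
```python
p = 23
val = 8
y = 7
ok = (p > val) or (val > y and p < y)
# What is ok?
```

Answer: True

Derivation:
Trace (tracking ok):
p = 23  # -> p = 23
val = 8  # -> val = 8
y = 7  # -> y = 7
ok = p > val or (val > y and p < y)  # -> ok = True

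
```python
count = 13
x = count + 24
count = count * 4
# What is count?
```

Answer: 52

Derivation:
Trace (tracking count):
count = 13  # -> count = 13
x = count + 24  # -> x = 37
count = count * 4  # -> count = 52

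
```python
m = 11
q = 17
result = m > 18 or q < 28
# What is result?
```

Trace (tracking result):
m = 11  # -> m = 11
q = 17  # -> q = 17
result = m > 18 or q < 28  # -> result = True

Answer: True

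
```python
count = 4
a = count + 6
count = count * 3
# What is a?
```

Trace (tracking a):
count = 4  # -> count = 4
a = count + 6  # -> a = 10
count = count * 3  # -> count = 12

Answer: 10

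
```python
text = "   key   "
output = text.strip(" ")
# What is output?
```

Answer: 'key'

Derivation:
Trace (tracking output):
text = '   key   '  # -> text = '   key   '
output = text.strip(' ')  # -> output = 'key'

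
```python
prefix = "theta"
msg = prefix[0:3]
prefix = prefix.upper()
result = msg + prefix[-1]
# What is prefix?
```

Answer: 'THETA'

Derivation:
Trace (tracking prefix):
prefix = 'theta'  # -> prefix = 'theta'
msg = prefix[0:3]  # -> msg = 'the'
prefix = prefix.upper()  # -> prefix = 'THETA'
result = msg + prefix[-1]  # -> result = 'theA'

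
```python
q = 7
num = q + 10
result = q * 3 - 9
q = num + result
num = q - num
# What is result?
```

Trace (tracking result):
q = 7  # -> q = 7
num = q + 10  # -> num = 17
result = q * 3 - 9  # -> result = 12
q = num + result  # -> q = 29
num = q - num  # -> num = 12

Answer: 12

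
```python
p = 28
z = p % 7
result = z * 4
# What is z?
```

Trace (tracking z):
p = 28  # -> p = 28
z = p % 7  # -> z = 0
result = z * 4  # -> result = 0

Answer: 0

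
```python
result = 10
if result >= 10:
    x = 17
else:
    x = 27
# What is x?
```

Answer: 17

Derivation:
Trace (tracking x):
result = 10  # -> result = 10
if result >= 10:  # condition is True
    x = 17  # -> x = 17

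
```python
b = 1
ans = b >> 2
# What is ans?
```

Answer: 0

Derivation:
Trace (tracking ans):
b = 1  # -> b = 1
ans = b >> 2  # -> ans = 0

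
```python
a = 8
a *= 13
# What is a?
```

Trace (tracking a):
a = 8  # -> a = 8
a *= 13  # -> a = 104

Answer: 104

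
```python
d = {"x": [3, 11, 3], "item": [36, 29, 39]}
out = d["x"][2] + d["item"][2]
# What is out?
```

Answer: 42

Derivation:
Trace (tracking out):
d = {'x': [3, 11, 3], 'item': [36, 29, 39]}  # -> d = {'x': [3, 11, 3], 'item': [36, 29, 39]}
out = d['x'][2] + d['item'][2]  # -> out = 42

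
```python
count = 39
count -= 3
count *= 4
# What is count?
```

Trace (tracking count):
count = 39  # -> count = 39
count -= 3  # -> count = 36
count *= 4  # -> count = 144

Answer: 144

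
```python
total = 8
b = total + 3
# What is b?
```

Answer: 11

Derivation:
Trace (tracking b):
total = 8  # -> total = 8
b = total + 3  # -> b = 11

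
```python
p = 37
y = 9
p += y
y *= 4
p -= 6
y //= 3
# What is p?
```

Answer: 40

Derivation:
Trace (tracking p):
p = 37  # -> p = 37
y = 9  # -> y = 9
p += y  # -> p = 46
y *= 4  # -> y = 36
p -= 6  # -> p = 40
y //= 3  # -> y = 12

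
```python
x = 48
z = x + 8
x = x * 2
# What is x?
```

Trace (tracking x):
x = 48  # -> x = 48
z = x + 8  # -> z = 56
x = x * 2  # -> x = 96

Answer: 96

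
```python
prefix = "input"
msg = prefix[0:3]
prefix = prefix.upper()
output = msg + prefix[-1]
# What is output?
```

Trace (tracking output):
prefix = 'input'  # -> prefix = 'input'
msg = prefix[0:3]  # -> msg = 'inp'
prefix = prefix.upper()  # -> prefix = 'INPUT'
output = msg + prefix[-1]  # -> output = 'inpT'

Answer: 'inpT'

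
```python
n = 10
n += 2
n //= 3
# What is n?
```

Answer: 4

Derivation:
Trace (tracking n):
n = 10  # -> n = 10
n += 2  # -> n = 12
n //= 3  # -> n = 4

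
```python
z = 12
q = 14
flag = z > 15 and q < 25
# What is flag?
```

Answer: False

Derivation:
Trace (tracking flag):
z = 12  # -> z = 12
q = 14  # -> q = 14
flag = z > 15 and q < 25  # -> flag = False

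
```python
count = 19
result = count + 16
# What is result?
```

Answer: 35

Derivation:
Trace (tracking result):
count = 19  # -> count = 19
result = count + 16  # -> result = 35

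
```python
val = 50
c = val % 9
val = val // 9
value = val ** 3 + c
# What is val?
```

Trace (tracking val):
val = 50  # -> val = 50
c = val % 9  # -> c = 5
val = val // 9  # -> val = 5
value = val ** 3 + c  # -> value = 130

Answer: 5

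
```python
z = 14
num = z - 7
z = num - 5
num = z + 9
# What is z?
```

Trace (tracking z):
z = 14  # -> z = 14
num = z - 7  # -> num = 7
z = num - 5  # -> z = 2
num = z + 9  # -> num = 11

Answer: 2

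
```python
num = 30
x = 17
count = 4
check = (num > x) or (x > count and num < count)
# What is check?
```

Trace (tracking check):
num = 30  # -> num = 30
x = 17  # -> x = 17
count = 4  # -> count = 4
check = num > x or (x > count and num < count)  # -> check = True

Answer: True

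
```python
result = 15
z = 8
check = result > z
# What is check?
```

Trace (tracking check):
result = 15  # -> result = 15
z = 8  # -> z = 8
check = result > z  # -> check = True

Answer: True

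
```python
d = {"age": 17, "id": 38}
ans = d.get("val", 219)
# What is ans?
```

Trace (tracking ans):
d = {'age': 17, 'id': 38}  # -> d = {'age': 17, 'id': 38}
ans = d.get('val', 219)  # -> ans = 219

Answer: 219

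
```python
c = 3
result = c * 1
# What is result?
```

Answer: 3

Derivation:
Trace (tracking result):
c = 3  # -> c = 3
result = c * 1  # -> result = 3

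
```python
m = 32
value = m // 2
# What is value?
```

Answer: 16

Derivation:
Trace (tracking value):
m = 32  # -> m = 32
value = m // 2  # -> value = 16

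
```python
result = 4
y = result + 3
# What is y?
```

Answer: 7

Derivation:
Trace (tracking y):
result = 4  # -> result = 4
y = result + 3  # -> y = 7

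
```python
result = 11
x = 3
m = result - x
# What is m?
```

Trace (tracking m):
result = 11  # -> result = 11
x = 3  # -> x = 3
m = result - x  # -> m = 8

Answer: 8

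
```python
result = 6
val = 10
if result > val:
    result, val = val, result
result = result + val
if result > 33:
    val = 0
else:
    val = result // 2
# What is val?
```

Trace (tracking val):
result = 6  # -> result = 6
val = 10  # -> val = 10
if result > val:  # condition is False
result = result + val  # -> result = 16
if result > 33:  # condition is False
else:
    val = result // 2  # -> val = 8

Answer: 8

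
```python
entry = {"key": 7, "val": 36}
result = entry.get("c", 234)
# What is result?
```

Answer: 234

Derivation:
Trace (tracking result):
entry = {'key': 7, 'val': 36}  # -> entry = {'key': 7, 'val': 36}
result = entry.get('c', 234)  # -> result = 234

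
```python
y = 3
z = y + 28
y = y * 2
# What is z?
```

Trace (tracking z):
y = 3  # -> y = 3
z = y + 28  # -> z = 31
y = y * 2  # -> y = 6

Answer: 31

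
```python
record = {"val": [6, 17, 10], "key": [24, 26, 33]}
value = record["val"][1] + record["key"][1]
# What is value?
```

Trace (tracking value):
record = {'val': [6, 17, 10], 'key': [24, 26, 33]}  # -> record = {'val': [6, 17, 10], 'key': [24, 26, 33]}
value = record['val'][1] + record['key'][1]  # -> value = 43

Answer: 43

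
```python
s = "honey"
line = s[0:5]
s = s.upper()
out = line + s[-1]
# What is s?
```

Trace (tracking s):
s = 'honey'  # -> s = 'honey'
line = s[0:5]  # -> line = 'honey'
s = s.upper()  # -> s = 'HONEY'
out = line + s[-1]  # -> out = 'honeyY'

Answer: 'HONEY'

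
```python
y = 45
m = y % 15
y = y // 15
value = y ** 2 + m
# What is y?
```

Trace (tracking y):
y = 45  # -> y = 45
m = y % 15  # -> m = 0
y = y // 15  # -> y = 3
value = y ** 2 + m  # -> value = 9

Answer: 3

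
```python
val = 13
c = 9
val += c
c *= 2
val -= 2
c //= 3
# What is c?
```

Answer: 6

Derivation:
Trace (tracking c):
val = 13  # -> val = 13
c = 9  # -> c = 9
val += c  # -> val = 22
c *= 2  # -> c = 18
val -= 2  # -> val = 20
c //= 3  # -> c = 6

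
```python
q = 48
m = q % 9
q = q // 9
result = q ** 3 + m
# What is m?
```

Answer: 3

Derivation:
Trace (tracking m):
q = 48  # -> q = 48
m = q % 9  # -> m = 3
q = q // 9  # -> q = 5
result = q ** 3 + m  # -> result = 128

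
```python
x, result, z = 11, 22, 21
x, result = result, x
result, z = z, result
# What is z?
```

Trace (tracking z):
x, result, z = (11, 22, 21)  # -> x = 11, result = 22, z = 21
x, result = (result, x)  # -> x = 22, result = 11
result, z = (z, result)  # -> result = 21, z = 11

Answer: 11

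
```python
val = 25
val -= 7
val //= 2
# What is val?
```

Trace (tracking val):
val = 25  # -> val = 25
val -= 7  # -> val = 18
val //= 2  # -> val = 9

Answer: 9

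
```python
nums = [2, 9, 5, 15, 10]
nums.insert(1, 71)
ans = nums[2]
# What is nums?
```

Trace (tracking nums):
nums = [2, 9, 5, 15, 10]  # -> nums = [2, 9, 5, 15, 10]
nums.insert(1, 71)  # -> nums = [2, 71, 9, 5, 15, 10]
ans = nums[2]  # -> ans = 9

Answer: [2, 71, 9, 5, 15, 10]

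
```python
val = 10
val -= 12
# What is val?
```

Answer: -2

Derivation:
Trace (tracking val):
val = 10  # -> val = 10
val -= 12  # -> val = -2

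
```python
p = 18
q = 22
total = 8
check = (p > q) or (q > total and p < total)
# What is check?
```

Trace (tracking check):
p = 18  # -> p = 18
q = 22  # -> q = 22
total = 8  # -> total = 8
check = p > q or (q > total and p < total)  # -> check = False

Answer: False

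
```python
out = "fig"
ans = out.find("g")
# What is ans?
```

Trace (tracking ans):
out = 'fig'  # -> out = 'fig'
ans = out.find('g')  # -> ans = 2

Answer: 2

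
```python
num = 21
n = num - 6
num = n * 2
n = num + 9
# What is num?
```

Trace (tracking num):
num = 21  # -> num = 21
n = num - 6  # -> n = 15
num = n * 2  # -> num = 30
n = num + 9  # -> n = 39

Answer: 30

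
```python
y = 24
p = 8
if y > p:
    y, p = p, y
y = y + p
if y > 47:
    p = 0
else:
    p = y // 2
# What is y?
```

Trace (tracking y):
y = 24  # -> y = 24
p = 8  # -> p = 8
if y > p:  # condition is True
    y, p = (p, y)  # -> y = 8, p = 24
y = y + p  # -> y = 32
if y > 47:  # condition is False
else:
    p = y // 2  # -> p = 16

Answer: 32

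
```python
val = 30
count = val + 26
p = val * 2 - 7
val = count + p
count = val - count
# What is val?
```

Trace (tracking val):
val = 30  # -> val = 30
count = val + 26  # -> count = 56
p = val * 2 - 7  # -> p = 53
val = count + p  # -> val = 109
count = val - count  # -> count = 53

Answer: 109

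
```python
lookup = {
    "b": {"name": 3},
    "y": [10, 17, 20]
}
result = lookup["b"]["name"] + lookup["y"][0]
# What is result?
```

Trace (tracking result):
lookup = {'b': {'name': 3}, 'y': [10, 17, 20]}  # -> lookup = {'b': {'name': 3}, 'y': [10, 17, 20]}
result = lookup['b']['name'] + lookup['y'][0]  # -> result = 13

Answer: 13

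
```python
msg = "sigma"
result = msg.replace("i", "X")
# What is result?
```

Answer: 'sXgma'

Derivation:
Trace (tracking result):
msg = 'sigma'  # -> msg = 'sigma'
result = msg.replace('i', 'X')  # -> result = 'sXgma'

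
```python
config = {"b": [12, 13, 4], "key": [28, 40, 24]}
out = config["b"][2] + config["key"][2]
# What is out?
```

Trace (tracking out):
config = {'b': [12, 13, 4], 'key': [28, 40, 24]}  # -> config = {'b': [12, 13, 4], 'key': [28, 40, 24]}
out = config['b'][2] + config['key'][2]  # -> out = 28

Answer: 28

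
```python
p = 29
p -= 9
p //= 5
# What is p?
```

Answer: 4

Derivation:
Trace (tracking p):
p = 29  # -> p = 29
p -= 9  # -> p = 20
p //= 5  # -> p = 4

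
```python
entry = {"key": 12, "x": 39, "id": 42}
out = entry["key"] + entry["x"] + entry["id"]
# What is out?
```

Trace (tracking out):
entry = {'key': 12, 'x': 39, 'id': 42}  # -> entry = {'key': 12, 'x': 39, 'id': 42}
out = entry['key'] + entry['x'] + entry['id']  # -> out = 93

Answer: 93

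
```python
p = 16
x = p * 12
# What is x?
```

Trace (tracking x):
p = 16  # -> p = 16
x = p * 12  # -> x = 192

Answer: 192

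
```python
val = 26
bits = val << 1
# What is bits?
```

Trace (tracking bits):
val = 26  # -> val = 26
bits = val << 1  # -> bits = 52

Answer: 52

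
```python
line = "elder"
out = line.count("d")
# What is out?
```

Answer: 1

Derivation:
Trace (tracking out):
line = 'elder'  # -> line = 'elder'
out = line.count('d')  # -> out = 1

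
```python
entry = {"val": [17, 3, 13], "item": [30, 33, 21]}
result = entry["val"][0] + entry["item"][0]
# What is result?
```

Trace (tracking result):
entry = {'val': [17, 3, 13], 'item': [30, 33, 21]}  # -> entry = {'val': [17, 3, 13], 'item': [30, 33, 21]}
result = entry['val'][0] + entry['item'][0]  # -> result = 47

Answer: 47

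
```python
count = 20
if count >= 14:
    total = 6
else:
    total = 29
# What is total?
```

Trace (tracking total):
count = 20  # -> count = 20
if count >= 14:  # condition is True
    total = 6  # -> total = 6

Answer: 6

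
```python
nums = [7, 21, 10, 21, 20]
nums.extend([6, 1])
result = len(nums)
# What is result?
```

Answer: 7

Derivation:
Trace (tracking result):
nums = [7, 21, 10, 21, 20]  # -> nums = [7, 21, 10, 21, 20]
nums.extend([6, 1])  # -> nums = [7, 21, 10, 21, 20, 6, 1]
result = len(nums)  # -> result = 7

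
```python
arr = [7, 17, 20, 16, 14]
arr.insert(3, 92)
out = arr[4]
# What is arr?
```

Trace (tracking arr):
arr = [7, 17, 20, 16, 14]  # -> arr = [7, 17, 20, 16, 14]
arr.insert(3, 92)  # -> arr = [7, 17, 20, 92, 16, 14]
out = arr[4]  # -> out = 16

Answer: [7, 17, 20, 92, 16, 14]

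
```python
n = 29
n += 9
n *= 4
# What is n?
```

Trace (tracking n):
n = 29  # -> n = 29
n += 9  # -> n = 38
n *= 4  # -> n = 152

Answer: 152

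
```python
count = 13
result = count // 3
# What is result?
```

Answer: 4

Derivation:
Trace (tracking result):
count = 13  # -> count = 13
result = count // 3  # -> result = 4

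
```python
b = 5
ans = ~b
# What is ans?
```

Answer: -6

Derivation:
Trace (tracking ans):
b = 5  # -> b = 5
ans = ~b  # -> ans = -6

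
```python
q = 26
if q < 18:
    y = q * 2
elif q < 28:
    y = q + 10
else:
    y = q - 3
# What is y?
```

Trace (tracking y):
q = 26  # -> q = 26
if q < 18:  # condition is False
elif q < 28:  # condition is True
    y = q + 10  # -> y = 36

Answer: 36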